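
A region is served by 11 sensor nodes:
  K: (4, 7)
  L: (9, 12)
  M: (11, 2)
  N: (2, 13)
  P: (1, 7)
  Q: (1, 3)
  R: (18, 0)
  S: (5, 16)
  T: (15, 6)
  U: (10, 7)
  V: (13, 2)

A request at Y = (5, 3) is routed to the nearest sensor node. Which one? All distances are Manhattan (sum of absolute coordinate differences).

d(Y,K) = 1 + 4 = 5
d(Y,L) = 4 + 9 = 13
d(Y,M) = 6 + 1 = 7
d(Y,N) = 3 + 10 = 13
d(Y,P) = 4 + 4 = 8
d(Y,Q) = 4 + 0 = 4
d(Y,R) = 13 + 3 = 16
d(Y,S) = 0 + 13 = 13
d(Y,T) = 10 + 3 = 13
d(Y,U) = 5 + 4 = 9
d(Y,V) = 8 + 1 = 9
The smallest is to Q, so Y lies in the Voronoi region of Q.

Q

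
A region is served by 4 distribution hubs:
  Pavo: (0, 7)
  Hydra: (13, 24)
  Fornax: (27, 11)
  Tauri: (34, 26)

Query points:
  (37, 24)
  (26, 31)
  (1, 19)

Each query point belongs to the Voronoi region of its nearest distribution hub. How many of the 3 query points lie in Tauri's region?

(37, 24) — d² to each: Pavo:1658, Hydra:576, Fornax:269, Tauri:13 → nearest is Tauri
(26, 31) — d² to each: Pavo:1252, Hydra:218, Fornax:401, Tauri:89 → nearest is Tauri
(1, 19) — d² to each: Pavo:145, Hydra:169, Fornax:740, Tauri:1138 → nearest is Pavo
2 of the 3 points have Tauri as nearest.

2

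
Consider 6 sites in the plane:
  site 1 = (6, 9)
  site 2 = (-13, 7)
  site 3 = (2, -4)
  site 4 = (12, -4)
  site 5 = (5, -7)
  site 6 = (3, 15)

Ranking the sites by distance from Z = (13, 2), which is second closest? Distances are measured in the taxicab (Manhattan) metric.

d(Z, site 1) = 7 + 7 = 14
d(Z, site 2) = 26 + 5 = 31
d(Z, site 3) = 11 + 6 = 17
d(Z, site 4) = 1 + 6 = 7
d(Z, site 5) = 8 + 9 = 17
d(Z, site 6) = 10 + 13 = 23
Sorted ascending: site 4, site 1, site 3, … — the second-nearest is site 1.

site 1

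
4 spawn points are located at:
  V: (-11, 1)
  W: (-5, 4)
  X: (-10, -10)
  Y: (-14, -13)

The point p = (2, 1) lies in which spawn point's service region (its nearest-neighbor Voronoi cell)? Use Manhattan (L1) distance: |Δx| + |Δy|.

d(p,V) = |2−(-11)| + |1−1| = 13 + 0 = 13
d(p,W) = |2−(-5)| + |1−4| = 7 + 3 = 10
d(p,X) = |2−(-10)| + |1−(-10)| = 12 + 11 = 23
d(p,Y) = |2−(-14)| + |1−(-13)| = 16 + 14 = 30
Minimum is at W.

W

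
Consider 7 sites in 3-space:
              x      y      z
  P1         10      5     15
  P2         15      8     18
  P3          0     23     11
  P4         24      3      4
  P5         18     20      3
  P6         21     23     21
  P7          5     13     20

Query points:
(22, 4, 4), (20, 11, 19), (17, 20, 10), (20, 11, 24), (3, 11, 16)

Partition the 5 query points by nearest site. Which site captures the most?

P2

(22, 4, 4) — d² to each: P1:266, P2:261, P3:894, P4:5, P5:273, P6:651, P7:626 → nearest is P4
(20, 11, 19) — d² to each: P1:152, P2:35, P3:608, P4:305, P5:341, P6:149, P7:230 → nearest is P2
(17, 20, 10) — d² to each: P1:299, P2:212, P3:299, P4:374, P5:50, P6:146, P7:293 → nearest is P5
(20, 11, 24) — d² to each: P1:217, P2:70, P3:713, P4:480, P5:526, P6:154, P7:245 → nearest is P2
(3, 11, 16) — d² to each: P1:86, P2:157, P3:178, P4:649, P5:475, P6:493, P7:24 → nearest is P7
Tally — P2:2, P4:1, P5:1, P7:1. P2 captures the most (2).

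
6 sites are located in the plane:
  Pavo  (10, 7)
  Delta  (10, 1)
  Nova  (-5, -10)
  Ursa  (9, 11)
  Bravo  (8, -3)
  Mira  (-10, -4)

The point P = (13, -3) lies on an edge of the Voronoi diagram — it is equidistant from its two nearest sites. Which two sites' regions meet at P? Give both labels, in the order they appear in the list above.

Squared distances from P to each site:
d²(P, Pavo) = 9 + 100 = 109
d²(P, Delta) = 9 + 16 = 25
d²(P, Nova) = 324 + 49 = 373
d²(P, Ursa) = 16 + 196 = 212
d²(P, Bravo) = 25 + 0 = 25
d²(P, Mira) = 529 + 1 = 530
P is equidistant from Delta and Bravo (both at squared distance 25), and every other site is strictly farther — so P lies on the Delta–Bravo Voronoi edge.

Delta and Bravo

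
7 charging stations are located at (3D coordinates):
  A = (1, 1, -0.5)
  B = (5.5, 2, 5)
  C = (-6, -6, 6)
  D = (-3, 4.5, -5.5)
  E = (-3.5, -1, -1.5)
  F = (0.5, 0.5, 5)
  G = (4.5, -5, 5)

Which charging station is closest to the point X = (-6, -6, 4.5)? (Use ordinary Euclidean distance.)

C

Squared Euclidean distances:
|XA|² = (-6−1)² + (-6−1)² + (4.5−(-0.5))² = 49 + 49 + 25 = 123
|XB|² = (-6−5.5)² + (-6−2)² + (4.5−5)² = 132.25 + 64 + 0.25 = 196.5
|XC|² = (-6−(-6))² + (-6−(-6))² + (4.5−6)² = 0 + 0 + 2.25 = 2.25
|XD|² = (-6−(-3))² + (-6−4.5)² + (4.5−(-5.5))² = 9 + 110.25 + 100 = 219.25
|XE|² = (-6−(-3.5))² + (-6−(-1))² + (4.5−(-1.5))² = 6.25 + 25 + 36 = 67.25
|XF|² = (-6−0.5)² + (-6−0.5)² + (4.5−5)² = 42.25 + 42.25 + 0.25 = 84.75
|XG|² = (-6−4.5)² + (-6−(-5))² + (4.5−5)² = 110.25 + 1 + 0.25 = 111.5
Minimum is at C.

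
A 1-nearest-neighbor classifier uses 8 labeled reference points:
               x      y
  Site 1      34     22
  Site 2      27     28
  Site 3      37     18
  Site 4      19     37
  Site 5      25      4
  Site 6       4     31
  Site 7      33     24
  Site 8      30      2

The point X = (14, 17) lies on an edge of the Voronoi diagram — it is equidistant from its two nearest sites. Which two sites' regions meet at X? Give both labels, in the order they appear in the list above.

Site 2 and Site 5

Squared distances from X to each site:
d²(X, Site 1) = 400 + 25 = 425
d²(X, Site 2) = 169 + 121 = 290
d²(X, Site 3) = 529 + 1 = 530
d²(X, Site 4) = 25 + 400 = 425
d²(X, Site 5) = 121 + 169 = 290
d²(X, Site 6) = 100 + 196 = 296
d²(X, Site 7) = 361 + 49 = 410
d²(X, Site 8) = 256 + 225 = 481
X is equidistant from Site 2 and Site 5 (both at squared distance 290), and every other site is strictly farther — so X lies on the Site 2–Site 5 Voronoi edge.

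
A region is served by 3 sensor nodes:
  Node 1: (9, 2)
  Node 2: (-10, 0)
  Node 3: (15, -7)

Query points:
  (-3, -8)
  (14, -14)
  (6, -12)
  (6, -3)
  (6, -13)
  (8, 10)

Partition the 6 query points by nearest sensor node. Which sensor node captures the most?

(-3, -8) — d² to each: Node 1:244, Node 2:113, Node 3:325 → nearest is Node 2
(14, -14) — d² to each: Node 1:281, Node 2:772, Node 3:50 → nearest is Node 3
(6, -12) — d² to each: Node 1:205, Node 2:400, Node 3:106 → nearest is Node 3
(6, -3) — d² to each: Node 1:34, Node 2:265, Node 3:97 → nearest is Node 1
(6, -13) — d² to each: Node 1:234, Node 2:425, Node 3:117 → nearest is Node 3
(8, 10) — d² to each: Node 1:65, Node 2:424, Node 3:338 → nearest is Node 1
Tally — Node 1:2, Node 2:1, Node 3:3. Node 3 captures the most (3).

Node 3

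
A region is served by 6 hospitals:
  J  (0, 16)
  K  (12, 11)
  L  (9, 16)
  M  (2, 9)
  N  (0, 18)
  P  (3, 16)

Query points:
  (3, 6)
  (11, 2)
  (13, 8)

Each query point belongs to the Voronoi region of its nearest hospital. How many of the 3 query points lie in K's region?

2

(3, 6) — d² to each: J:109, K:106, L:136, M:10, N:153, P:100 → nearest is M
(11, 2) — d² to each: J:317, K:82, L:200, M:130, N:377, P:260 → nearest is K
(13, 8) — d² to each: J:233, K:10, L:80, M:122, N:269, P:164 → nearest is K
2 of the 3 points have K as nearest.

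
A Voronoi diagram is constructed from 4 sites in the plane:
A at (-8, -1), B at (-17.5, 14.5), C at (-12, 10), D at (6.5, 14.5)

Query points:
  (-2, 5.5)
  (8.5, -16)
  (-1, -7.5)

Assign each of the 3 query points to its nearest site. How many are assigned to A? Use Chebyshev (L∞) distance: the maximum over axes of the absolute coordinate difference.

3

(-2, 5.5) — d to each: A:6.5, B:15.5, C:10, D:9 → nearest is A
(8.5, -16) — d to each: A:16.5, B:30.5, C:26, D:30.5 → nearest is A
(-1, -7.5) — d to each: A:7, B:22, C:17.5, D:22 → nearest is A
3 of the 3 points have A as nearest.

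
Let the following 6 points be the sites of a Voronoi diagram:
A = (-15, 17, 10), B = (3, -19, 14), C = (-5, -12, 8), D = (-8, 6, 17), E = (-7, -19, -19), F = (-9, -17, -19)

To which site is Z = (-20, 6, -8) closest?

Squared Euclidean distances:
|ZA|² = (-20−(-15))² + (6−17)² + (-8−10)² = 25 + 121 + 324 = 470
|ZB|² = (-20−3)² + (6−(-19))² + (-8−14)² = 529 + 625 + 484 = 1638
|ZC|² = (-20−(-5))² + (6−(-12))² + (-8−8)² = 225 + 324 + 256 = 805
|ZD|² = (-20−(-8))² + (6−6)² + (-8−17)² = 144 + 0 + 625 = 769
|ZE|² = (-20−(-7))² + (6−(-19))² + (-8−(-19))² = 169 + 625 + 121 = 915
|ZF|² = (-20−(-9))² + (6−(-17))² + (-8−(-19))² = 121 + 529 + 121 = 771
The smallest is to A, so Z lies in the Voronoi region of A.

A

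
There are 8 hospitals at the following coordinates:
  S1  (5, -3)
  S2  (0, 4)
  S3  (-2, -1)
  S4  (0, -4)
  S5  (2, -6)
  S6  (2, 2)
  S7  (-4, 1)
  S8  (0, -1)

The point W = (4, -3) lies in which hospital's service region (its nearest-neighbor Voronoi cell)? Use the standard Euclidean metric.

S1

Since √ is increasing, it suffices to compare squared distances:
|WS1|² = (4−5)² + (-3−(-3))² = 1 + 0 = 1
|WS2|² = (4−0)² + (-3−4)² = 16 + 49 = 65
|WS3|² = (4−(-2))² + (-3−(-1))² = 36 + 4 = 40
|WS4|² = (4−0)² + (-3−(-4))² = 16 + 1 = 17
|WS5|² = (4−2)² + (-3−(-6))² = 4 + 9 = 13
|WS6|² = (4−2)² + (-3−2)² = 4 + 25 = 29
|WS7|² = (4−(-4))² + (-3−1)² = 64 + 16 = 80
|WS8|² = (4−0)² + (-3−(-1))² = 16 + 4 = 20
S1 is nearest.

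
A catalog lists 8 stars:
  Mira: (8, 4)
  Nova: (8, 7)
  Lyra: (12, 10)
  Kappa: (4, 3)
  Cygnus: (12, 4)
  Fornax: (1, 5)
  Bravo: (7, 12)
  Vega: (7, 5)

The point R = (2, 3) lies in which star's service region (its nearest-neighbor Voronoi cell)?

Kappa

Squared Euclidean distances:
d²(R, Mira) = 36 + 1 = 37
d²(R, Nova) = 36 + 16 = 52
d²(R, Lyra) = 100 + 49 = 149
d²(R, Kappa) = 4 + 0 = 4
d²(R, Cygnus) = 100 + 1 = 101
d²(R, Fornax) = 1 + 4 = 5
d²(R, Bravo) = 25 + 81 = 106
d²(R, Vega) = 25 + 4 = 29
The smallest is to Kappa, so R lies in the Voronoi region of Kappa.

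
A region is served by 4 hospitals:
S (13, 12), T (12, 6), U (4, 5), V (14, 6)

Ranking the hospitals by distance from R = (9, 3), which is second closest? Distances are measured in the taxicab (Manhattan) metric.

d(R,S) = 4 + 9 = 13
d(R,T) = 3 + 3 = 6
d(R,U) = 5 + 2 = 7
d(R,V) = 5 + 3 = 8
Sorted ascending: T, U, V, … — the second-nearest is U.

U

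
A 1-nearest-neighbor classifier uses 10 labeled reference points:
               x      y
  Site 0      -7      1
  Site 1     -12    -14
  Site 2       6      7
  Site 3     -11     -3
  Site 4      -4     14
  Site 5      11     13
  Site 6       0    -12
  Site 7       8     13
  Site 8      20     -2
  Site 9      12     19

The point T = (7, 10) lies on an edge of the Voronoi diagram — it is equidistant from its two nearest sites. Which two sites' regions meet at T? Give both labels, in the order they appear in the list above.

Site 2 and Site 7

Squared distances from T to each site:
d²(T, Site 0) = 196 + 81 = 277
d²(T, Site 1) = 361 + 576 = 937
d²(T, Site 2) = 1 + 9 = 10
d²(T, Site 3) = 324 + 169 = 493
d²(T, Site 4) = 121 + 16 = 137
d²(T, Site 5) = 16 + 9 = 25
d²(T, Site 6) = 49 + 484 = 533
d²(T, Site 7) = 1 + 9 = 10
d²(T, Site 8) = 169 + 144 = 313
d²(T, Site 9) = 25 + 81 = 106
T is equidistant from Site 2 and Site 7 (both at squared distance 10), and every other site is strictly farther — so T lies on the Site 2–Site 7 Voronoi edge.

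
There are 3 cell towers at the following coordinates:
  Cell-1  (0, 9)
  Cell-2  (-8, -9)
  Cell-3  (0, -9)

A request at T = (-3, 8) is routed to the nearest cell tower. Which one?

Compare squared distances (the ordering matches that of the actual distances):
d²(T, Cell-1) = (-3−0)² + (8−9)² = 9 + 1 = 10
d²(T, Cell-2) = (-3−(-8))² + (8−(-9))² = 25 + 289 = 314
d²(T, Cell-3) = (-3−0)² + (8−(-9))² = 9 + 289 = 298
The smallest is to Cell-1, so T lies in the Voronoi region of Cell-1.

Cell-1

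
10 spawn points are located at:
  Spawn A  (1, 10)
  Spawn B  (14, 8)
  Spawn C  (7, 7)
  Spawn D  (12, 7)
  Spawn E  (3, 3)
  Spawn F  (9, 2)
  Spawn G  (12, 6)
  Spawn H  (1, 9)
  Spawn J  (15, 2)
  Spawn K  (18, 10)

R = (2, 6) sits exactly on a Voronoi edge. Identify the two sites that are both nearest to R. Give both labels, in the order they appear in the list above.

Spawn E and Spawn H

Squared distances from R to each site:
d²(R, Spawn A) = (2−1)² + (6−10)² = 1 + 16 = 17
d²(R, Spawn B) = (2−14)² + (6−8)² = 144 + 4 = 148
d²(R, Spawn C) = (2−7)² + (6−7)² = 25 + 1 = 26
d²(R, Spawn D) = (2−12)² + (6−7)² = 100 + 1 = 101
d²(R, Spawn E) = (2−3)² + (6−3)² = 1 + 9 = 10
d²(R, Spawn F) = (2−9)² + (6−2)² = 49 + 16 = 65
d²(R, Spawn G) = (2−12)² + (6−6)² = 100 + 0 = 100
d²(R, Spawn H) = (2−1)² + (6−9)² = 1 + 9 = 10
d²(R, Spawn J) = (2−15)² + (6−2)² = 169 + 16 = 185
d²(R, Spawn K) = (2−18)² + (6−10)² = 256 + 16 = 272
R is equidistant from Spawn E and Spawn H (both at squared distance 10), and every other site is strictly farther — so R lies on the Spawn E–Spawn H Voronoi edge.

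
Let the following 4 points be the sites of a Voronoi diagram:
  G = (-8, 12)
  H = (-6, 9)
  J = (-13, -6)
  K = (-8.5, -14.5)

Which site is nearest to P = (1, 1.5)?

H

Since √ is increasing, it suffices to compare squared distances:
|PG|² = (1−(-8))² + (1.5−12)² = 81 + 110.25 = 191.25
|PH|² = (1−(-6))² + (1.5−9)² = 49 + 56.25 = 105.25
|PJ|² = (1−(-13))² + (1.5−(-6))² = 196 + 56.25 = 252.25
|PK|² = (1−(-8.5))² + (1.5−(-14.5))² = 90.25 + 256 = 346.25
H is nearest.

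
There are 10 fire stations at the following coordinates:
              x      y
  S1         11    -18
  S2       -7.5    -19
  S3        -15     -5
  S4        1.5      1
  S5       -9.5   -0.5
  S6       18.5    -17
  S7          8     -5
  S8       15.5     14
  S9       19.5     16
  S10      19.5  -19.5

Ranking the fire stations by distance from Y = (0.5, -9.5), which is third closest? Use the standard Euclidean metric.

Compare squared distances (the ordering matches that of the actual distances):
|YS1|² = 110.25 + 72.25 = 182.5
|YS2|² = 64 + 90.25 = 154.25
|YS3|² = 240.25 + 20.25 = 260.5
|YS4|² = 1 + 110.25 = 111.25
|YS5|² = 100 + 81 = 181
|YS6|² = 324 + 56.25 = 380.25
|YS7|² = 56.25 + 20.25 = 76.5
|YS8|² = 225 + 552.25 = 777.25
|YS9|² = 361 + 650.25 = 1011.25
d²(Y, S10) = 361 + 100 = 461
Sorted ascending: S7, S4, S2, S5, … — the third-nearest is S2.

S2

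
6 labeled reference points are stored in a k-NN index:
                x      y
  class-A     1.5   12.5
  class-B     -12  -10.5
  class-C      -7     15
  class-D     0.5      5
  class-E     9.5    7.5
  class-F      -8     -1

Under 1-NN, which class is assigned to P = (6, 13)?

class-A

Compare squared distances (the ordering matches that of the actual distances):
d²(P, class-A) = (6−1.5)² + (13−12.5)² = 20.25 + 0.25 = 20.5
d²(P, class-B) = (6−(-12))² + (13−(-10.5))² = 324 + 552.25 = 876.25
d²(P, class-C) = (6−(-7))² + (13−15)² = 169 + 4 = 173
d²(P, class-D) = (6−0.5)² + (13−5)² = 30.25 + 64 = 94.25
d²(P, class-E) = (6−9.5)² + (13−7.5)² = 12.25 + 30.25 = 42.5
d²(P, class-F) = (6−(-8))² + (13−(-1))² = 196 + 196 = 392
class-A is nearest.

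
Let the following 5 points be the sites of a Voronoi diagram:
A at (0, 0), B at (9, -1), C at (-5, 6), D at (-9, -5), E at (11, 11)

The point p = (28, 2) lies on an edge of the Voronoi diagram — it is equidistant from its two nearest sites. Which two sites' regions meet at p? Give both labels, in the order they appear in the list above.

Squared distances from p to each site:
|pA|² = (28−0)² + (2−0)² = 784 + 4 = 788
|pB|² = (28−9)² + (2−(-1))² = 361 + 9 = 370
|pC|² = (28−(-5))² + (2−6)² = 1089 + 16 = 1105
|pD|² = (28−(-9))² + (2−(-5))² = 1369 + 49 = 1418
|pE|² = (28−11)² + (2−11)² = 289 + 81 = 370
p is equidistant from B and E (both at squared distance 370), and every other site is strictly farther — so p lies on the B–E Voronoi edge.

B and E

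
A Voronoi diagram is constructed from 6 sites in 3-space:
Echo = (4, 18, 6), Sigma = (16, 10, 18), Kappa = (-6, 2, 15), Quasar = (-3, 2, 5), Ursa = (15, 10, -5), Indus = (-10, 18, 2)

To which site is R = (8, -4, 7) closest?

Quasar

Squared Euclidean distances:
d²(R, Echo) = (8−4)² + (-4−18)² + (7−6)² = 16 + 484 + 1 = 501
d²(R, Sigma) = (8−16)² + (-4−10)² + (7−18)² = 64 + 196 + 121 = 381
d²(R, Kappa) = (8−(-6))² + (-4−2)² + (7−15)² = 196 + 36 + 64 = 296
d²(R, Quasar) = (8−(-3))² + (-4−2)² + (7−5)² = 121 + 36 + 4 = 161
d²(R, Ursa) = (8−15)² + (-4−10)² + (7−(-5))² = 49 + 196 + 144 = 389
d²(R, Indus) = (8−(-10))² + (-4−18)² + (7−2)² = 324 + 484 + 25 = 833
Quasar is nearest.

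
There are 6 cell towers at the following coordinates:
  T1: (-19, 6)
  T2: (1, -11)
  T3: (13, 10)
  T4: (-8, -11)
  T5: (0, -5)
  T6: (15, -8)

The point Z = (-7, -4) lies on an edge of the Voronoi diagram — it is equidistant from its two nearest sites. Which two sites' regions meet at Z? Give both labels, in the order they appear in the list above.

T4 and T5

Squared distances from Z to each site:
|ZT1|² = (-7−(-19))² + (-4−6)² = 144 + 100 = 244
|ZT2|² = (-7−1)² + (-4−(-11))² = 64 + 49 = 113
|ZT3|² = (-7−13)² + (-4−10)² = 400 + 196 = 596
|ZT4|² = (-7−(-8))² + (-4−(-11))² = 1 + 49 = 50
|ZT5|² = (-7−0)² + (-4−(-5))² = 49 + 1 = 50
|ZT6|² = (-7−15)² + (-4−(-8))² = 484 + 16 = 500
Z is equidistant from T4 and T5 (both at squared distance 50), and every other site is strictly farther — so Z lies on the T4–T5 Voronoi edge.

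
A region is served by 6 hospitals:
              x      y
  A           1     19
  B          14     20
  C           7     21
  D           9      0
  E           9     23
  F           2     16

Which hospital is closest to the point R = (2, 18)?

A

Since √ is increasing, it suffices to compare squared distances:
|RA|² = 1 + 1 = 2
|RB|² = 144 + 4 = 148
|RC|² = 25 + 9 = 34
|RD|² = 49 + 324 = 373
|RE|² = 49 + 25 = 74
|RF|² = 0 + 4 = 4
Minimum is at A.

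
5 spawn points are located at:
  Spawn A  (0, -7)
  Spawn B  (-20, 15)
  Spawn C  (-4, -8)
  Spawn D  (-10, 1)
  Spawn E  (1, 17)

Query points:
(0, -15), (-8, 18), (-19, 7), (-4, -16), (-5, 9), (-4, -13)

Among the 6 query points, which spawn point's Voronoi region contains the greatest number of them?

(0, -15) — d² to each: Spawn A:64, Spawn B:1300, Spawn C:65, Spawn D:356, Spawn E:1025 → nearest is Spawn A
(-8, 18) — d² to each: Spawn A:689, Spawn B:153, Spawn C:692, Spawn D:293, Spawn E:82 → nearest is Spawn E
(-19, 7) — d² to each: Spawn A:557, Spawn B:65, Spawn C:450, Spawn D:117, Spawn E:500 → nearest is Spawn B
(-4, -16) — d² to each: Spawn A:97, Spawn B:1217, Spawn C:64, Spawn D:325, Spawn E:1114 → nearest is Spawn C
(-5, 9) — d² to each: Spawn A:281, Spawn B:261, Spawn C:290, Spawn D:89, Spawn E:100 → nearest is Spawn D
(-4, -13) — d² to each: Spawn A:52, Spawn B:1040, Spawn C:25, Spawn D:232, Spawn E:925 → nearest is Spawn C
Tally — Spawn A:1, Spawn B:1, Spawn C:2, Spawn D:1, Spawn E:1. Spawn C captures the most (2).

Spawn C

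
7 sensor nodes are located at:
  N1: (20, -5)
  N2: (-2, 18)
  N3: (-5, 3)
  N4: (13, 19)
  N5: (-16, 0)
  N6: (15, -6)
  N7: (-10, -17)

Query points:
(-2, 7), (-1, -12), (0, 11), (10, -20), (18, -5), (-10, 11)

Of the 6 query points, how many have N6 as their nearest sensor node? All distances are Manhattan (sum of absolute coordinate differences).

1

(-2, 7) — d to each: N1:34, N2:11, N3:7, N4:27, N5:21, N6:30, N7:32 → nearest is N3
(-1, -12) — d to each: N1:28, N2:31, N3:19, N4:45, N5:27, N6:22, N7:14 → nearest is N7
(0, 11) — d to each: N1:36, N2:9, N3:13, N4:21, N5:27, N6:32, N7:38 → nearest is N2
(10, -20) — d to each: N1:25, N2:50, N3:38, N4:42, N5:46, N6:19, N7:23 → nearest is N6
(18, -5) — d to each: N1:2, N2:43, N3:31, N4:29, N5:39, N6:4, N7:40 → nearest is N1
(-10, 11) — d to each: N1:46, N2:15, N3:13, N4:31, N5:17, N6:42, N7:28 → nearest is N3
1 of the 6 points has N6 as nearest.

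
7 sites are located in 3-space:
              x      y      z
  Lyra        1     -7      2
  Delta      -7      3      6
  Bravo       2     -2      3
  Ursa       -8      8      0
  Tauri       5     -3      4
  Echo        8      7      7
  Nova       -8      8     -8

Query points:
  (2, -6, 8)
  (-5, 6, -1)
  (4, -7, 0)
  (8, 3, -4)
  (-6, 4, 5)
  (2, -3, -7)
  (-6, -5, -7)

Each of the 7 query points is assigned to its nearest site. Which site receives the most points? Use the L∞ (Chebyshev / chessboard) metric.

(2, -6, 8) — d to each: Lyra:6, Delta:9, Bravo:5, Ursa:14, Tauri:4, Echo:13, Nova:16 → nearest is Tauri
(-5, 6, -1) — d to each: Lyra:13, Delta:7, Bravo:8, Ursa:3, Tauri:10, Echo:13, Nova:7 → nearest is Ursa
(4, -7, 0) — d to each: Lyra:3, Delta:11, Bravo:5, Ursa:15, Tauri:4, Echo:14, Nova:15 → nearest is Lyra
(8, 3, -4) — d to each: Lyra:10, Delta:15, Bravo:7, Ursa:16, Tauri:8, Echo:11, Nova:16 → nearest is Bravo
(-6, 4, 5) — d to each: Lyra:11, Delta:1, Bravo:8, Ursa:5, Tauri:11, Echo:14, Nova:13 → nearest is Delta
(2, -3, -7) — d to each: Lyra:9, Delta:13, Bravo:10, Ursa:11, Tauri:11, Echo:14, Nova:11 → nearest is Lyra
(-6, -5, -7) — d to each: Lyra:9, Delta:13, Bravo:10, Ursa:13, Tauri:11, Echo:14, Nova:13 → nearest is Lyra
Tally — Lyra:3, Delta:1, Bravo:1, Ursa:1, Tauri:1. Lyra captures the most (3).

Lyra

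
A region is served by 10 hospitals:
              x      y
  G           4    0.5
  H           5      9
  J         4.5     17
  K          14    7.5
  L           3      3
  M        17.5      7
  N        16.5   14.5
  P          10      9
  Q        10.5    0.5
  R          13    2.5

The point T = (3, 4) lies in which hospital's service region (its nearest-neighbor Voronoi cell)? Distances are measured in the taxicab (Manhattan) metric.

L

d(T,G) = 1 + 3.5 = 4.5
d(T,H) = 2 + 5 = 7
d(T,J) = 1.5 + 13 = 14.5
d(T,K) = 11 + 3.5 = 14.5
d(T,L) = 0 + 1 = 1
d(T,M) = 14.5 + 3 = 17.5
d(T,N) = 13.5 + 10.5 = 24
d(T,P) = 7 + 5 = 12
d(T,Q) = 7.5 + 3.5 = 11
d(T,R) = 10 + 1.5 = 11.5
The smallest is to L, so T lies in the Voronoi region of L.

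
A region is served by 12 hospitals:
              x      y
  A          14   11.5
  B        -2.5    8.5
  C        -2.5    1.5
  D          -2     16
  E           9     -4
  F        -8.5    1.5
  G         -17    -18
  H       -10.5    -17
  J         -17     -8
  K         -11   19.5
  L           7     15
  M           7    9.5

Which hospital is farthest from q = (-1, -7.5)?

K

Squared Euclidean distances:
|qA|² = 225 + 361 = 586
|qB|² = 2.25 + 256 = 258.25
|qC|² = 2.25 + 81 = 83.25
|qD|² = 1 + 552.25 = 553.25
|qE|² = 100 + 12.25 = 112.25
|qF|² = 56.25 + 81 = 137.25
|qG|² = 256 + 110.25 = 366.25
|qH|² = 90.25 + 90.25 = 180.5
|qJ|² = 256 + 0.25 = 256.25
|qK|² = 100 + 729 = 829
|qL|² = 64 + 506.25 = 570.25
|qM|² = 64 + 289 = 353
The largest is to K.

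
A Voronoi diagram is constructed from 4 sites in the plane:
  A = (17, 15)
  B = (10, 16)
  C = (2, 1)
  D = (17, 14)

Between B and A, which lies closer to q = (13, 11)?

Compare squared distances:
|qB|² = (13−10)² + (11−16)² = 9 + 25 = 34
|qA|² = (13−17)² + (11−15)² = 16 + 16 = 32
34 > 32, so A is closer.

A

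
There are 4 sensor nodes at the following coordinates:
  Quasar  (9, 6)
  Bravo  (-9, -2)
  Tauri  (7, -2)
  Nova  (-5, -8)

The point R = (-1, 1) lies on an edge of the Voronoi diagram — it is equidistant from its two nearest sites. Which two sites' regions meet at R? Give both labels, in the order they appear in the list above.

Squared distances from R to each site:
d²(R, Quasar) = (-1−9)² + (1−6)² = 100 + 25 = 125
d²(R, Bravo) = (-1−(-9))² + (1−(-2))² = 64 + 9 = 73
d²(R, Tauri) = (-1−7)² + (1−(-2))² = 64 + 9 = 73
d²(R, Nova) = (-1−(-5))² + (1−(-8))² = 16 + 81 = 97
R is equidistant from Bravo and Tauri (both at squared distance 73), and every other site is strictly farther — so R lies on the Bravo–Tauri Voronoi edge.

Bravo and Tauri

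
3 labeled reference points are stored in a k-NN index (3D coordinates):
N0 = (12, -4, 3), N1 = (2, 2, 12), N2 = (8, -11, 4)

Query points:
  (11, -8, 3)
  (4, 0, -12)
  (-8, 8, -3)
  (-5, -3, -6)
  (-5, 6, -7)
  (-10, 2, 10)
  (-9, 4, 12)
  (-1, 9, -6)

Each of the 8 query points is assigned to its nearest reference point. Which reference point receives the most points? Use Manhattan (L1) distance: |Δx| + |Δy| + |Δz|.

(11, -8, 3) — d to each: N0:5, N1:28, N2:7 → nearest is N0
(4, 0, -12) — d to each: N0:27, N1:28, N2:31 → nearest is N0
(-8, 8, -3) — d to each: N0:38, N1:31, N2:42 → nearest is N1
(-5, -3, -6) — d to each: N0:27, N1:30, N2:31 → nearest is N0
(-5, 6, -7) — d to each: N0:37, N1:30, N2:41 → nearest is N1
(-10, 2, 10) — d to each: N0:35, N1:14, N2:37 → nearest is N1
(-9, 4, 12) — d to each: N0:38, N1:13, N2:40 → nearest is N1
(-1, 9, -6) — d to each: N0:35, N1:28, N2:39 → nearest is N1
Tally — N0:3, N1:5. N1 captures the most (5).

N1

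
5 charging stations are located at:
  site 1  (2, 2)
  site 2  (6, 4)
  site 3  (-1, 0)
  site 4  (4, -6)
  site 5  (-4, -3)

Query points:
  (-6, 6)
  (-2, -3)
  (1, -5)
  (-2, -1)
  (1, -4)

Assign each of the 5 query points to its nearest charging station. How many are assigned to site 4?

2

(-6, 6) — d² to each: site 1:80, site 2:148, site 3:61, site 4:244, site 5:85 → nearest is site 3
(-2, -3) — d² to each: site 1:41, site 2:113, site 3:10, site 4:45, site 5:4 → nearest is site 5
(1, -5) — d² to each: site 1:50, site 2:106, site 3:29, site 4:10, site 5:29 → nearest is site 4
(-2, -1) — d² to each: site 1:25, site 2:89, site 3:2, site 4:61, site 5:8 → nearest is site 3
(1, -4) — d² to each: site 1:37, site 2:89, site 3:20, site 4:13, site 5:26 → nearest is site 4
2 of the 5 points have site 4 as nearest.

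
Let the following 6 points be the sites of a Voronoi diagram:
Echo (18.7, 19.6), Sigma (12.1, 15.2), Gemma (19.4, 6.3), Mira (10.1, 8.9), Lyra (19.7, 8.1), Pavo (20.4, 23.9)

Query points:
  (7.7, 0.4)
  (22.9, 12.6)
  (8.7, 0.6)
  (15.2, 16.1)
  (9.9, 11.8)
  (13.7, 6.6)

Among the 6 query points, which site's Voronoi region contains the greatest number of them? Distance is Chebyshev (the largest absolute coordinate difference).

Mira

(7.7, 0.4) — d to each: Echo:19.2, Sigma:14.8, Gemma:11.7, Mira:8.5, Lyra:12, Pavo:23.5 → nearest is Mira
(22.9, 12.6) — d to each: Echo:7, Sigma:10.8, Gemma:6.3, Mira:12.8, Lyra:4.5, Pavo:11.3 → nearest is Lyra
(8.7, 0.6) — d to each: Echo:19, Sigma:14.6, Gemma:10.7, Mira:8.3, Lyra:11, Pavo:23.3 → nearest is Mira
(15.2, 16.1) — d to each: Echo:3.5, Sigma:3.1, Gemma:9.8, Mira:7.2, Lyra:8, Pavo:7.8 → nearest is Sigma
(9.9, 11.8) — d to each: Echo:8.8, Sigma:3.4, Gemma:9.5, Mira:2.9, Lyra:9.8, Pavo:12.1 → nearest is Mira
(13.7, 6.6) — d to each: Echo:13, Sigma:8.6, Gemma:5.7, Mira:3.6, Lyra:6, Pavo:17.3 → nearest is Mira
Tally — Sigma:1, Mira:4, Lyra:1. Mira captures the most (4).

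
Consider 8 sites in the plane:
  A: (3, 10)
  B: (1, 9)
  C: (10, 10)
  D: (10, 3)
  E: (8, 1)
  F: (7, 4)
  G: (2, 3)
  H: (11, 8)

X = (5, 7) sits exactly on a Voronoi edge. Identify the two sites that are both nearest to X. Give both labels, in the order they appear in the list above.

Squared distances from X to each site:
|XA|² = 4 + 9 = 13
|XB|² = 16 + 4 = 20
|XC|² = 25 + 9 = 34
|XD|² = 25 + 16 = 41
|XE|² = 9 + 36 = 45
|XF|² = 4 + 9 = 13
|XG|² = 9 + 16 = 25
|XH|² = 36 + 1 = 37
X is equidistant from A and F (both at squared distance 13), and every other site is strictly farther — so X lies on the A–F Voronoi edge.

A and F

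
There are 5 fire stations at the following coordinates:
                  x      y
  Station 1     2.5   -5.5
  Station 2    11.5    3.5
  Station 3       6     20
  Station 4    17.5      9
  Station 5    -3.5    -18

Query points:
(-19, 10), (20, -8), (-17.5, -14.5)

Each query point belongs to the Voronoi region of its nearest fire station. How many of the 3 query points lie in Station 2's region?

1

(-19, 10) — d² to each: Station 1:702.5, Station 2:972.5, Station 3:725, Station 4:1333.25, Station 5:1024.25 → nearest is Station 1
(20, -8) — d² to each: Station 1:312.5, Station 2:204.5, Station 3:980, Station 4:295.25, Station 5:652.25 → nearest is Station 2
(-17.5, -14.5) — d² to each: Station 1:481, Station 2:1165, Station 3:1742.5, Station 4:1777.25, Station 5:208.25 → nearest is Station 5
1 of the 3 points has Station 2 as nearest.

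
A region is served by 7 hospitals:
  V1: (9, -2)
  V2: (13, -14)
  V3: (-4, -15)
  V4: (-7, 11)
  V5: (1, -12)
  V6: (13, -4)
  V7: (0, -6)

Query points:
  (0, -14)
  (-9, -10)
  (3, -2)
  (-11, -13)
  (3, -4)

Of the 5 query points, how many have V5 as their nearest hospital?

1

(0, -14) — d² to each: V1:225, V2:169, V3:17, V4:674, V5:5, V6:269, V7:64 → nearest is V5
(-9, -10) — d² to each: V1:388, V2:500, V3:50, V4:445, V5:104, V6:520, V7:97 → nearest is V3
(3, -2) — d² to each: V1:36, V2:244, V3:218, V4:269, V5:104, V6:104, V7:25 → nearest is V7
(-11, -13) — d² to each: V1:521, V2:577, V3:53, V4:592, V5:145, V6:657, V7:170 → nearest is V3
(3, -4) — d² to each: V1:40, V2:200, V3:170, V4:325, V5:68, V6:100, V7:13 → nearest is V7
1 of the 5 points has V5 as nearest.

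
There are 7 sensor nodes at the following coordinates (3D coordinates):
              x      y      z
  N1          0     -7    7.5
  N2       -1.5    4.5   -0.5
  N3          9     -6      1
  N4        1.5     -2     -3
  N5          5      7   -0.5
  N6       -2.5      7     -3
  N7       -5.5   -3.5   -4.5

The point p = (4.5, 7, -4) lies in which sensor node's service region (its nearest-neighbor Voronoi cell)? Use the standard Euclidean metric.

N5

Squared Euclidean distances:
|pN1|² = 20.25 + 196 + 132.25 = 348.5
|pN2|² = 36 + 6.25 + 12.25 = 54.5
|pN3|² = 20.25 + 169 + 25 = 214.25
|pN4|² = 9 + 81 + 1 = 91
|pN5|² = 0.25 + 0 + 12.25 = 12.5
|pN6|² = 49 + 0 + 1 = 50
|pN7|² = 100 + 110.25 + 0.25 = 210.5
The smallest is to N5, so p lies in the Voronoi region of N5.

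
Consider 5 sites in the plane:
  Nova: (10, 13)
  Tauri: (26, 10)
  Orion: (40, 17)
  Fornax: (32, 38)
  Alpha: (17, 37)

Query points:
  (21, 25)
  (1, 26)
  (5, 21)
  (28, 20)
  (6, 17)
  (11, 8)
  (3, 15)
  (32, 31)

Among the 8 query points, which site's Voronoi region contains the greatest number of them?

Nova

(21, 25) — d² to each: Nova:265, Tauri:250, Orion:425, Fornax:290, Alpha:160 → nearest is Alpha
(1, 26) — d² to each: Nova:250, Tauri:881, Orion:1602, Fornax:1105, Alpha:377 → nearest is Nova
(5, 21) — d² to each: Nova:89, Tauri:562, Orion:1241, Fornax:1018, Alpha:400 → nearest is Nova
(28, 20) — d² to each: Nova:373, Tauri:104, Orion:153, Fornax:340, Alpha:410 → nearest is Tauri
(6, 17) — d² to each: Nova:32, Tauri:449, Orion:1156, Fornax:1117, Alpha:521 → nearest is Nova
(11, 8) — d² to each: Nova:26, Tauri:229, Orion:922, Fornax:1341, Alpha:877 → nearest is Nova
(3, 15) — d² to each: Nova:53, Tauri:554, Orion:1373, Fornax:1370, Alpha:680 → nearest is Nova
(32, 31) — d² to each: Nova:808, Tauri:477, Orion:260, Fornax:49, Alpha:261 → nearest is Fornax
Tally — Nova:5, Tauri:1, Fornax:1, Alpha:1. Nova captures the most (5).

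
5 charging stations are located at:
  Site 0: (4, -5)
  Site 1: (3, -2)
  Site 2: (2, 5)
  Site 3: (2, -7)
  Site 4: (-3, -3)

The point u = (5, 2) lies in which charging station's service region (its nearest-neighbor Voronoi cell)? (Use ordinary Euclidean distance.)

Compare squared distances (the ordering matches that of the actual distances):
d²(u, Site 0) = 1 + 49 = 50
d²(u, Site 1) = 4 + 16 = 20
d²(u, Site 2) = 9 + 9 = 18
d²(u, Site 3) = 9 + 81 = 90
d²(u, Site 4) = 64 + 25 = 89
Site 2 is nearest.

Site 2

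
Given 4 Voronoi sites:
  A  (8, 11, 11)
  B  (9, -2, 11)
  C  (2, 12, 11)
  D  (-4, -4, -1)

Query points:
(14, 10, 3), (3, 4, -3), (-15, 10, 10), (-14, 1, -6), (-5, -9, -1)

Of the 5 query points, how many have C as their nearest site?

1

(14, 10, 3) — d² to each: A:101, B:233, C:212, D:536 → nearest is A
(3, 4, -3) — d² to each: A:270, B:268, C:261, D:117 → nearest is D
(-15, 10, 10) — d² to each: A:531, B:721, C:294, D:438 → nearest is C
(-14, 1, -6) — d² to each: A:873, B:827, C:666, D:150 → nearest is D
(-5, -9, -1) — d² to each: A:713, B:389, C:634, D:26 → nearest is D
1 of the 5 points has C as nearest.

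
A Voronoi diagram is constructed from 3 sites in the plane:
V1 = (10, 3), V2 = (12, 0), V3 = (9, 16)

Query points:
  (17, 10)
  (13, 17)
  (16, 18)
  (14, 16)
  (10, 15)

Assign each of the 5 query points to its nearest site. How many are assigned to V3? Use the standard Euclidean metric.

(17, 10) — d² to each: V1:98, V2:125, V3:100 → nearest is V1
(13, 17) — d² to each: V1:205, V2:290, V3:17 → nearest is V3
(16, 18) — d² to each: V1:261, V2:340, V3:53 → nearest is V3
(14, 16) — d² to each: V1:185, V2:260, V3:25 → nearest is V3
(10, 15) — d² to each: V1:144, V2:229, V3:2 → nearest is V3
4 of the 5 points have V3 as nearest.

4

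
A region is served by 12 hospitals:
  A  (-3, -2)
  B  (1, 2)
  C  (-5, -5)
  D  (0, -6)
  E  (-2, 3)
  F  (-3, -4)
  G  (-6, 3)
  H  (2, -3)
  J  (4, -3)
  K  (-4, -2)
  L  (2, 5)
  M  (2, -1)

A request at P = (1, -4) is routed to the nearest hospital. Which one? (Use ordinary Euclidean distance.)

Squared Euclidean distances:
|PA|² = (1−(-3))² + (-4−(-2))² = 16 + 4 = 20
|PB|² = (1−1)² + (-4−2)² = 0 + 36 = 36
|PC|² = (1−(-5))² + (-4−(-5))² = 36 + 1 = 37
|PD|² = (1−0)² + (-4−(-6))² = 1 + 4 = 5
|PE|² = (1−(-2))² + (-4−3)² = 9 + 49 = 58
|PF|² = (1−(-3))² + (-4−(-4))² = 16 + 0 = 16
|PG|² = (1−(-6))² + (-4−3)² = 49 + 49 = 98
|PH|² = (1−2)² + (-4−(-3))² = 1 + 1 = 2
|PJ|² = (1−4)² + (-4−(-3))² = 9 + 1 = 10
|PK|² = (1−(-4))² + (-4−(-2))² = 25 + 4 = 29
|PL|² = (1−2)² + (-4−5)² = 1 + 81 = 82
|PM|² = (1−2)² + (-4−(-1))² = 1 + 9 = 10
Minimum is at H.

H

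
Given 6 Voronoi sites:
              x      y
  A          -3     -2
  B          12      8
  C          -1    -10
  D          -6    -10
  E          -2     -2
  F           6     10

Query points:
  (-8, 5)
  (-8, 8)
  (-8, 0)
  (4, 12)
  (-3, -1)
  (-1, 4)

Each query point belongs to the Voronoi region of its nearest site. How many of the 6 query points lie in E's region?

1

(-8, 5) — d² to each: A:74, B:409, C:274, D:229, E:85, F:221 → nearest is A
(-8, 8) — d² to each: A:125, B:400, C:373, D:328, E:136, F:200 → nearest is A
(-8, 0) — d² to each: A:29, B:464, C:149, D:104, E:40, F:296 → nearest is A
(4, 12) — d² to each: A:245, B:80, C:509, D:584, E:232, F:8 → nearest is F
(-3, -1) — d² to each: A:1, B:306, C:85, D:90, E:2, F:202 → nearest is A
(-1, 4) — d² to each: A:40, B:185, C:196, D:221, E:37, F:85 → nearest is E
1 of the 6 points has E as nearest.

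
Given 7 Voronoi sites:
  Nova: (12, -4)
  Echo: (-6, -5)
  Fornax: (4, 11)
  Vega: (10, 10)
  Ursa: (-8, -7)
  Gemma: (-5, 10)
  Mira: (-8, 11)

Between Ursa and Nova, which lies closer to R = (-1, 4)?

Compare squared distances:
d²(R, Ursa) = (-1−(-8))² + (4−(-7))² = 49 + 121 = 170
d²(R, Nova) = (-1−12)² + (4−(-4))² = 169 + 64 = 233
170 < 233, so Ursa is closer.

Ursa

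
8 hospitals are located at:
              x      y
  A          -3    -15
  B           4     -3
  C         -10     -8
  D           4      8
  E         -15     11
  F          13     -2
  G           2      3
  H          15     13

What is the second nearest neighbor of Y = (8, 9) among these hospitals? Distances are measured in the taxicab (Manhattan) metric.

d(Y,A) = 11 + 24 = 35
d(Y,B) = 4 + 12 = 16
d(Y,C) = 18 + 17 = 35
d(Y,D) = 4 + 1 = 5
d(Y,E) = 23 + 2 = 25
d(Y,F) = 5 + 11 = 16
d(Y,G) = 6 + 6 = 12
d(Y,H) = 7 + 4 = 11
Sorted ascending: D, H, G, … — the second-nearest is H.

H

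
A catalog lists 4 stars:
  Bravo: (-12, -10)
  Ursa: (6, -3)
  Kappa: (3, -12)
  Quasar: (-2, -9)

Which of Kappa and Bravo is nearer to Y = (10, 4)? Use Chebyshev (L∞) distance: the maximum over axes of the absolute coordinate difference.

Kappa

d(Y, Kappa) = max(7, 16) = 16
d(Y, Bravo) = max(22, 14) = 22
16 < 22, so Kappa is closer.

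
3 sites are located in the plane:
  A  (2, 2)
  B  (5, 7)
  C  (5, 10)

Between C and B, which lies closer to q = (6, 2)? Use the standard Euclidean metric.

B

Compare squared distances:
|qC|² = (6−5)² + (2−10)² = 1 + 64 = 65
|qB|² = (6−5)² + (2−7)² = 1 + 25 = 26
65 > 26, so B is closer.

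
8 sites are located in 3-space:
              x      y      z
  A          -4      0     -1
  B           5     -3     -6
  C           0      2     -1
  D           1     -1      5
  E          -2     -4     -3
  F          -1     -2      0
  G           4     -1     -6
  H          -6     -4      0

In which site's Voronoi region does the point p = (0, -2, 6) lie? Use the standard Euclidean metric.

D

Compare squared distances (the ordering matches that of the actual distances):
|pA|² = 16 + 4 + 49 = 69
|pB|² = 25 + 1 + 144 = 170
|pC|² = 0 + 16 + 49 = 65
|pD|² = 1 + 1 + 1 = 3
|pE|² = 4 + 4 + 81 = 89
|pF|² = 1 + 0 + 36 = 37
|pG|² = 16 + 1 + 144 = 161
|pH|² = 36 + 4 + 36 = 76
D is nearest.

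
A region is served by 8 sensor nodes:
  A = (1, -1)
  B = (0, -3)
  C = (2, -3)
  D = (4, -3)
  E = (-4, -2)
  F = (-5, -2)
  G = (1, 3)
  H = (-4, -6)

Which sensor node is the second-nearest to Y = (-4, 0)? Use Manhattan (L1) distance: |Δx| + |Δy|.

F

d(Y,A) = |-4−1| + |0−(-1)| = 5 + 1 = 6
d(Y,B) = |-4−0| + |0−(-3)| = 4 + 3 = 7
d(Y,C) = |-4−2| + |0−(-3)| = 6 + 3 = 9
d(Y,D) = |-4−4| + |0−(-3)| = 8 + 3 = 11
d(Y,E) = |-4−(-4)| + |0−(-2)| = 0 + 2 = 2
d(Y,F) = |-4−(-5)| + |0−(-2)| = 1 + 2 = 3
d(Y,G) = |-4−1| + |0−3| = 5 + 3 = 8
d(Y,H) = |-4−(-4)| + |0−(-6)| = 0 + 6 = 6
Sorted ascending: E, F, A, … — the second-nearest is F.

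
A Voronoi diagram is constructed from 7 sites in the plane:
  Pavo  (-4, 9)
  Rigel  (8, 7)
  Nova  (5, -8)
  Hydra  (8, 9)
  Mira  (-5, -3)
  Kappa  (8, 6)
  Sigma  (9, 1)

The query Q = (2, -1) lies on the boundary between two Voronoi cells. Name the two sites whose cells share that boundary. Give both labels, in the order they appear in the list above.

Squared distances from Q to each site:
d²(Q, Pavo) = (2−(-4))² + (-1−9)² = 36 + 100 = 136
d²(Q, Rigel) = (2−8)² + (-1−7)² = 36 + 64 = 100
d²(Q, Nova) = (2−5)² + (-1−(-8))² = 9 + 49 = 58
d²(Q, Hydra) = (2−8)² + (-1−9)² = 36 + 100 = 136
d²(Q, Mira) = (2−(-5))² + (-1−(-3))² = 49 + 4 = 53
d²(Q, Kappa) = (2−8)² + (-1−6)² = 36 + 49 = 85
d²(Q, Sigma) = (2−9)² + (-1−1)² = 49 + 4 = 53
Q is equidistant from Mira and Sigma (both at squared distance 53), and every other site is strictly farther — so Q lies on the Mira–Sigma Voronoi edge.

Mira and Sigma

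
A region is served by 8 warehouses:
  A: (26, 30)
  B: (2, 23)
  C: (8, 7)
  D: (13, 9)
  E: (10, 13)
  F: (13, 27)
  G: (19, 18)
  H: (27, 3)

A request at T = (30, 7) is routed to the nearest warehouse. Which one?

Since √ is increasing, it suffices to compare squared distances:
|TA|² = 16 + 529 = 545
|TB|² = 784 + 256 = 1040
|TC|² = 484 + 0 = 484
|TD|² = 289 + 4 = 293
|TE|² = 400 + 36 = 436
|TF|² = 289 + 400 = 689
|TG|² = 121 + 121 = 242
|TH|² = 9 + 16 = 25
Minimum is at H.

H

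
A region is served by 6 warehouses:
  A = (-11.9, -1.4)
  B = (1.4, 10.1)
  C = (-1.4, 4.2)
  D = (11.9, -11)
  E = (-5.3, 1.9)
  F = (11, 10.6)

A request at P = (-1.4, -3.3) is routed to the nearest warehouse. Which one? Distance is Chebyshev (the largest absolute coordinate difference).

E

d(P,A) = max(10.5, 1.9) = 10.5
d(P,B) = max(2.8, 13.4) = 13.4
d(P,C) = max(0, 7.5) = 7.5
d(P,D) = max(13.3, 7.7) = 13.3
d(P,E) = max(3.9, 5.2) = 5.2
d(P,F) = max(12.4, 13.9) = 13.9
The smallest is to E, so P lies in the Voronoi region of E.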